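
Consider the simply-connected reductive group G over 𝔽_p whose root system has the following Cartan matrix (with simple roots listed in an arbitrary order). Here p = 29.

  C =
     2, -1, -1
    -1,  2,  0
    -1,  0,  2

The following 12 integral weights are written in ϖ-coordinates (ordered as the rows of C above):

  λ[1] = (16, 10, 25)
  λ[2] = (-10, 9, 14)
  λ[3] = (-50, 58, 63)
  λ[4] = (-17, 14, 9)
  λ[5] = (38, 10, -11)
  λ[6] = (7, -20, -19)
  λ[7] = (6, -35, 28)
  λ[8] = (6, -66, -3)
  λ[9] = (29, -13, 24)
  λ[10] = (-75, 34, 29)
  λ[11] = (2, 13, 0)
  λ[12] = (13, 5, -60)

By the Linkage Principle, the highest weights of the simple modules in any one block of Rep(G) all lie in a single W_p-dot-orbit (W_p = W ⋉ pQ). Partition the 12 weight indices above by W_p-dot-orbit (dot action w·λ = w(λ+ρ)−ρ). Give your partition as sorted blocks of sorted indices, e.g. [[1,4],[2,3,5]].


Dynkin diagram of C (from the 4 off-diagonal −1 entries): A_3.

Ā_29 reps of the 12 weights (A_3, coords as presented):

  λ_1 → (3, 14, 1)
  λ_2 → (9, 1, 6)
  λ_3 → (9, 1, 6)
  λ_4 → (9, 1, 6)
  λ_5 → (8, 10, 11)
  λ_6 → (8, 10, 11)
  λ_7 → (22, 0, 5)
  λ_8 → (22, 0, 5)
  λ_9 → (3, 14, 1)
  λ_10 → (9, 1, 6)
  λ_11 → (3, 14, 1)
  λ_12 → (9, 1, 6)

Grouping the 12 weights by Ā_29-representative: 4 linkage classes.

[[1, 9, 11], [2, 3, 4, 10, 12], [5, 6], [7, 8]]


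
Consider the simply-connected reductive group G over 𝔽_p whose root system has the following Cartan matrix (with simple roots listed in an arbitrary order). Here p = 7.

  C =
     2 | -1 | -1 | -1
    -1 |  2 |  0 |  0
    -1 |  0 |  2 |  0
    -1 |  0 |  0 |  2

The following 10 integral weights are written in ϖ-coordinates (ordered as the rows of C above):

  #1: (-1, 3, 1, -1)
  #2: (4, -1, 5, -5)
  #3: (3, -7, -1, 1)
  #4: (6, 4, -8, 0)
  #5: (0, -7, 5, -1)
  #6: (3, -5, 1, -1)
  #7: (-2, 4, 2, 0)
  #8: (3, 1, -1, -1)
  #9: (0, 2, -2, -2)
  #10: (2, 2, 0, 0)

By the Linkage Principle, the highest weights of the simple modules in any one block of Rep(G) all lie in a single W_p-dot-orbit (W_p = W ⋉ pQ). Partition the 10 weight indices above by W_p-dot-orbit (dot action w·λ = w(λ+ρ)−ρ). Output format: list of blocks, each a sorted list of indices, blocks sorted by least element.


D_4 Cartan matrix, 4 simple roots permuted; ρ=(1,1,1,1).

Alcove-folded reps (p=7, 10 weights, presented ϖ-order):

  1: (0, 4, 2, 0) · 2: (0, 4, 2, 0) · 3: (0, 4, 2, 0) · 4: (0, 1, 1, 5) · 5: (0, 1, 1, 5) · 6: (0, 4, 2, 0) · 7: (0, 4, 2, 0) · 8: (1, 2, 0, 0) · 9: (1, 2, 0, 0) · 10: (1, 2, 0, 0)

Linkage partition of the 10 weights (3 classes, p=7):

[[1, 2, 3, 6, 7], [4, 5], [8, 9, 10]]


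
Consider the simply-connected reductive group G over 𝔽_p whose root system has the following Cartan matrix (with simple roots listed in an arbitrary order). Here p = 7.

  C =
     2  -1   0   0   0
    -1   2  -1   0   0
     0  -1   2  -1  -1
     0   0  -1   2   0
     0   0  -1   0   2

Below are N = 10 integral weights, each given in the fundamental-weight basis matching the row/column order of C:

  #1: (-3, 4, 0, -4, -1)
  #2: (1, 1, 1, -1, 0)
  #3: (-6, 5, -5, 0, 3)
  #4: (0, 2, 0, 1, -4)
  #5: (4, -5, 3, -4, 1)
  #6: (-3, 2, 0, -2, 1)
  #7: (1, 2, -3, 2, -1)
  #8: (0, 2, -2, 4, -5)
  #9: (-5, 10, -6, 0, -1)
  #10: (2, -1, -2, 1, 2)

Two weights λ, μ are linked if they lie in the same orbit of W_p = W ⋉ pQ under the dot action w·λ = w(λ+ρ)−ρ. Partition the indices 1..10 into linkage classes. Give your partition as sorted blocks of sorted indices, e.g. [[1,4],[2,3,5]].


D_5 Cartan matrix, 5 simple roots permuted; ρ=(1,1,1,1,1).

Folding the 10 weights λ_j+ρ into Ā_7 (reps in the given 5-coord order):

  λ_1+ρ ↦ (2, 1, 0, 1, 2) · λ_2+ρ ↦ (0, 2, 0, 0, 1) · λ_3+ρ ↦ (2, 1, 0, 1, 2) · λ_4+ρ ↦ (1, 0, 2, 0, 1) · λ_5+ρ ↦ (1, 0, 2, 0, 1) · λ_6+ρ ↦ (2, 1, 0, 1, 2) · λ_7+ρ ↦ (2, 1, 0, 1, 2) · λ_8+ρ ↦ (1, 0, 2, 0, 1) · λ_9+ρ ↦ (0, 2, 0, 0, 1) · λ_10+ρ ↦ (2, 1, 0, 1, 2)

Partition of {1..10} into 3 W_7-dot-orbits:

[[1, 3, 6, 7, 10], [2, 9], [4, 5, 8]]


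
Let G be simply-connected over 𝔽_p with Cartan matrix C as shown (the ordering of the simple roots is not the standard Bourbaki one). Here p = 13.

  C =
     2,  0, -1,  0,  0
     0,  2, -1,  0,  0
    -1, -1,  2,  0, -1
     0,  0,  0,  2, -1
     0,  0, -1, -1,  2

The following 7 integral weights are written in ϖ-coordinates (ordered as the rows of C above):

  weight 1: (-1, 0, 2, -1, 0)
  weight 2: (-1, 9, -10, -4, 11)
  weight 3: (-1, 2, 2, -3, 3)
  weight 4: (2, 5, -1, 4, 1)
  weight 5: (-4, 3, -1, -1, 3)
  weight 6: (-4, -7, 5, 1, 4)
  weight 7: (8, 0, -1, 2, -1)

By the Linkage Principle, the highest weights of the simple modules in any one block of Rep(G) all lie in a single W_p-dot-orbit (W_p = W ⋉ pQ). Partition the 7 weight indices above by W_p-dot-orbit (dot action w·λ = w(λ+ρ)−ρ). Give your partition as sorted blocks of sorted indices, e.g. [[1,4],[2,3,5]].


Dynkin diagram of C (from the 8 off-diagonal −1 entries): D_5.

Folding the 7 weights λ_j+ρ into Ā_13 (reps in the given 5-coord order):

  1: (0, 1, 3, 0, 1);  2: (9, 1, 0, 3, 0);  3: (0, 3, 3, 2, 0);  4: (0, 3, 3, 2, 0);  5: (0, 1, 3, 0, 1);  6: (0, 3, 3, 2, 0);  7: (9, 1, 0, 3, 0)

Partition of {1..7} into 3 W_13-dot-orbits:

[[1, 5], [2, 7], [3, 4, 6]]


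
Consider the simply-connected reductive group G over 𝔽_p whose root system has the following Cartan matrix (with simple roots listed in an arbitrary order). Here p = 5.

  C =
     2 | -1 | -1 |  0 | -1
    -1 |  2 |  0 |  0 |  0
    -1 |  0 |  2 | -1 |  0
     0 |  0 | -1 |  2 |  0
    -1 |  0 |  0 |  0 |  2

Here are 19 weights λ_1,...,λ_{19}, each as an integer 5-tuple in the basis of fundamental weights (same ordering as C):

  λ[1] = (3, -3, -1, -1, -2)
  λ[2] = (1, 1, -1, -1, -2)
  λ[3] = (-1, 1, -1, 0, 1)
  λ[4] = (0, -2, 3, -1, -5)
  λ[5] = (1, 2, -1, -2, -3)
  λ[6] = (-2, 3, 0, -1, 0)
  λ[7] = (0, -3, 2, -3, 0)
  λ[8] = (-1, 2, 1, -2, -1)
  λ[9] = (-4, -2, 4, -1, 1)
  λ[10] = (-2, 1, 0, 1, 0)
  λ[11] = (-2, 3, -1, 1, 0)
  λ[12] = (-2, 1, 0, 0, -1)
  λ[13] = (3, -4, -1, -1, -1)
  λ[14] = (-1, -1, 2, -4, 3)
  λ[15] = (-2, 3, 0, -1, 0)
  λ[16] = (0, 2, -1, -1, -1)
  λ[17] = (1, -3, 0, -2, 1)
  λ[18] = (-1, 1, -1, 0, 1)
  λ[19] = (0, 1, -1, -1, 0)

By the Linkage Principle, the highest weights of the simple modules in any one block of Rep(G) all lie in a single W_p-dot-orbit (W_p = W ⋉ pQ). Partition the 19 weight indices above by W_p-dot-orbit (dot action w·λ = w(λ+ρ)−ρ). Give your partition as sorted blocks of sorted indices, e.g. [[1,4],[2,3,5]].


Root system D_5: the 5×5 matrix C matches after relabeling.

Ā_5 reps of the 19 weights (D_5, coords as presented):

  [1] (1, 2, 0, 0, 1);  [2] (1, 2, 0, 0, 1);  [3] (0, 2, 0, 1, 2);  [4] (1, 3, 0, 0, 0);  [5] (1, 2, 0, 0, 1);  [6] (1, 3, 0, 0, 0);  [7] (1, 1, 0, 2, 0);  [8] (0, 3, 0, 1, 0);  [9] (1, 2, 0, 0, 1);  [10] (1, 1, 0, 2, 0);  [11] (0, 3, 0, 1, 0);  [12] (0, 1, 0, 1, 1);  [13] (1, 3, 0, 0, 0);  [14] (0, 2, 0, 1, 2);  [15] (1, 3, 0, 0, 0);  [16] (1, 3, 0, 0, 0);  [17] (0, 2, 0, 1, 2);  [18] (0, 2, 0, 1, 2);  [19] (1, 2, 0, 0, 1)

Partition of {1..19} into 6 W_5-dot-orbits:

[[1, 2, 5, 9, 19], [3, 14, 17, 18], [4, 6, 13, 15, 16], [7, 10], [8, 11], [12]]


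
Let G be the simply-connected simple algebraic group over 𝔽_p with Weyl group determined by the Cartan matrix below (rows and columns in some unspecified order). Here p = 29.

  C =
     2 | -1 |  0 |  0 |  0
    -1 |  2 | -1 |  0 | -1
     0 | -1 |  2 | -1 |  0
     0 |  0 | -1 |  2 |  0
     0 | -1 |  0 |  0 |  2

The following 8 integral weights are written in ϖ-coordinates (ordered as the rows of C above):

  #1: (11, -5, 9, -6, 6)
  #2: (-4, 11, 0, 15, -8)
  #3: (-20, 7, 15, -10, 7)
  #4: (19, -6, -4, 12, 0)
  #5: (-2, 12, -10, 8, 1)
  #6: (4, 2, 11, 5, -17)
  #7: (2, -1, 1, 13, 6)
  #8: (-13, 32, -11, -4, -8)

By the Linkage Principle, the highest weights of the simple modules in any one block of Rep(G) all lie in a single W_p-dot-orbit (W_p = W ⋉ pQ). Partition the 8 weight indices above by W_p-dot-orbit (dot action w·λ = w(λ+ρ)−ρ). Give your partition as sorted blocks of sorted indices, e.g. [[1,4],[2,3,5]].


Type D_5, rank 5, |W|=1920; reorder rows/cols to standard.

Folding the 8 weights λ_j+ρ into Ā_29 (reps in the given 5-coord order):

  [1] (8, 4, 1, 5, 3)
  [2] (3, 0, 2, 14, 7)
  [3] (8, 4, 1, 5, 3)
  [4] (8, 4, 1, 5, 3)
  [5] (1, 3, 9, 0, 2)
  [6] (8, 4, 1, 5, 3)
  [7] (3, 0, 2, 14, 7)
  [8] (8, 4, 1, 5, 3)

3 distinct reps among the 8 weights ⇒ 3 W_29-linkage classes:

[[1, 3, 4, 6, 8], [2, 7], [5]]


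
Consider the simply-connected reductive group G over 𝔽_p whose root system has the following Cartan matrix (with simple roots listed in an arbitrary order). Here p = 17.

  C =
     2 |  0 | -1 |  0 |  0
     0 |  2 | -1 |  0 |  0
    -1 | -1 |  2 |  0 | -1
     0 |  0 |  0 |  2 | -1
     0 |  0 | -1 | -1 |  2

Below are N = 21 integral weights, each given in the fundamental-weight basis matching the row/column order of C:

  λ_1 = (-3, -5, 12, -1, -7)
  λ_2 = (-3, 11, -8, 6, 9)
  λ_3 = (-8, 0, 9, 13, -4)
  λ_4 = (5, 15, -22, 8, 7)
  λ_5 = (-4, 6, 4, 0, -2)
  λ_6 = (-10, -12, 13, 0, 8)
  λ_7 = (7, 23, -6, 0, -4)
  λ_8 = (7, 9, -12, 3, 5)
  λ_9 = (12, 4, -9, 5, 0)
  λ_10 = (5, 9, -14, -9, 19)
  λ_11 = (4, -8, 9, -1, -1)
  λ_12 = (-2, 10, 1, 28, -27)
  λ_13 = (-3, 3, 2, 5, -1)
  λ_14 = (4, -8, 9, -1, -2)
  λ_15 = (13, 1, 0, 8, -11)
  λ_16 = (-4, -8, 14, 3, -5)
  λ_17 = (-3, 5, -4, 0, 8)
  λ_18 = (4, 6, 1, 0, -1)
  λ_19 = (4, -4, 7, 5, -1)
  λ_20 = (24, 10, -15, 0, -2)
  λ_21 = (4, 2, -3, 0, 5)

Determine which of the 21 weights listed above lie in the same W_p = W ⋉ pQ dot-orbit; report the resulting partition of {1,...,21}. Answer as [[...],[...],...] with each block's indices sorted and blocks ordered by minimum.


Type D_5, rank 5, |W|=1920; reorder rows/cols to standard.

Folding the 21 weights λ_j+ρ into Ā_17 (reps in the given 5-coord order):

  1: (2, 4, 1, 6, 0) · 2: (4, 0, 3, 2, 2) · 3: (2, 4, 1, 6, 0) · 4: (3, 7, 1, 0, 1) · 5: (3, 7, 1, 0, 1) · 6: (2, 4, 1, 6, 0) · 7: (5, 7, 2, 1, 0) · 8: (3, 1, 2, 1, 4) · 9: (3, 1, 2, 1, 4) · 10: (4, 0, 3, 2, 2) · 11: (5, 7, 2, 1, 0) · 12: (3, 7, 1, 0, 1) · 13: (2, 4, 1, 6, 0) · 14: (5, 7, 2, 1, 0) · 15: (5, 7, 2, 1, 0) · 16: (3, 7, 1, 0, 1) · 17: (3, 1, 2, 1, 4) · 18: (5, 7, 2, 1, 0) · 19: (3, 1, 2, 1, 4) · 20: (2, 4, 1, 6, 0) · 21: (3, 1, 2, 1, 4)

Partition of {1..21} into 5 W_17-dot-orbits:

[[1, 3, 6, 13, 20], [2, 10], [4, 5, 12, 16], [7, 11, 14, 15, 18], [8, 9, 17, 19, 21]]


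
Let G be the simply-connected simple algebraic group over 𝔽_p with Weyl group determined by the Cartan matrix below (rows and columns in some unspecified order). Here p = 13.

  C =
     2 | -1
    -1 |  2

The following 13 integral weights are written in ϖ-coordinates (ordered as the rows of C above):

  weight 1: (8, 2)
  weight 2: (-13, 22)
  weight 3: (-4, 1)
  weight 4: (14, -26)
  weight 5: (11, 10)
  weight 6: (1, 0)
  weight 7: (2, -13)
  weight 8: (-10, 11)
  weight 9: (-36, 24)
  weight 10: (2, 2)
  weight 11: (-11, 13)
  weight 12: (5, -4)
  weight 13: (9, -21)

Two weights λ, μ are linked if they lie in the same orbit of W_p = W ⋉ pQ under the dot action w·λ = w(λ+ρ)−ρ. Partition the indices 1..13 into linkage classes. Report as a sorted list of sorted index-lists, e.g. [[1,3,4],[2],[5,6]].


Cartan matrix: type A_2 (|W|=6); un-permuting the 2 rows.

Ā_13 reps of the 13 weights (A_2, coords as presented):

  1: (9, 3);  2: (2, 1);  3: (2, 1);  4: (2, 1);  5: (2, 1);  6: (2, 1);  7: (9, 3);  8: (9, 3);  9: (9, 3);  10: (3, 3);  11: (9, 3);  12: (3, 3);  13: (3, 3)

3 distinct reps among the 13 weights ⇒ 3 W_13-linkage classes:

[[1, 7, 8, 9, 11], [2, 3, 4, 5, 6], [10, 12, 13]]


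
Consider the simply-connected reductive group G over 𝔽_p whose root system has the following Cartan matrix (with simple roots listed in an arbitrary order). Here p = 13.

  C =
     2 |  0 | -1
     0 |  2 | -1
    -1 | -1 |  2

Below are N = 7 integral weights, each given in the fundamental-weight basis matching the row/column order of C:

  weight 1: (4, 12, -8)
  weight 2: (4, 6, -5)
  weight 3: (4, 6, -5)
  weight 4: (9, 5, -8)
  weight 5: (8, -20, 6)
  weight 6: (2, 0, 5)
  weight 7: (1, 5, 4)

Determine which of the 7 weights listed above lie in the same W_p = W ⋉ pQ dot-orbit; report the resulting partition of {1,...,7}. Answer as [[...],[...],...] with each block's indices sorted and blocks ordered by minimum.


Root system A_3: the 3×3 matrix C matches after relabeling.

Ā_13 reps of the 7 weights (A_3, coords as presented):

  [1] (2, 6, 5);  [2] (1, 3, 4);  [3] (1, 3, 4);  [4] (3, 1, 6);  [5] (3, 1, 6);  [6] (3, 1, 6);  [7] (2, 6, 5)

Linkage partition of the 7 weights (3 classes, p=13):

[[1, 7], [2, 3], [4, 5, 6]]


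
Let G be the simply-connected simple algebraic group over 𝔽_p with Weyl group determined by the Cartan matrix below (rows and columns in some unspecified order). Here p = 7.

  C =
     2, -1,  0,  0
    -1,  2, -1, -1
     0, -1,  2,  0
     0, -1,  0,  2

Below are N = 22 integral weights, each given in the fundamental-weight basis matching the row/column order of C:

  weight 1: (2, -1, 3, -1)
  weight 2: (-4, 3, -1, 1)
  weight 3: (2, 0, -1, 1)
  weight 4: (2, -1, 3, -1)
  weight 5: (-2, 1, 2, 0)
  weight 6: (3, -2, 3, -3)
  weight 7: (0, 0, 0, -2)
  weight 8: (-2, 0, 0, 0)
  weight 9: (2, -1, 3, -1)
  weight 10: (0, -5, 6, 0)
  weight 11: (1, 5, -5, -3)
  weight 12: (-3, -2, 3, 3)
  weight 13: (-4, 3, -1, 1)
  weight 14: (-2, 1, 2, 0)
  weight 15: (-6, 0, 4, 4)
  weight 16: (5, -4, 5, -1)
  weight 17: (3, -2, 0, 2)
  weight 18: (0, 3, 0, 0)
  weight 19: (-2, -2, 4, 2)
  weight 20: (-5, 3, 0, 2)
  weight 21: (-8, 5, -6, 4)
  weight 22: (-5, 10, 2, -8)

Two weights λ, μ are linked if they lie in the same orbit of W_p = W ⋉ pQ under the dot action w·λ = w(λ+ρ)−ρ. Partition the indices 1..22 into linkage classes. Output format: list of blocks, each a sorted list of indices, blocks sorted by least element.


Root system D_4: the 4×4 matrix C matches after relabeling.

Folding the 22 weights λ_j+ρ into Ā_7 (reps in the given 4-coord order):

  λ_1 → (3, 0, 4, 0) · λ_2 → (3, 1, 0, 2) · λ_3 → (3, 1, 0, 2) · λ_4 → (3, 0, 4, 0) · λ_5 → (1, 1, 3, 1) · λ_6 → (1, 2, 1, 1) · λ_7 → (1, 0, 1, 1) · λ_8 → (1, 0, 1, 1) · λ_9 → (3, 0, 4, 0) · λ_10 → (1, 2, 1, 1) · λ_11 → (1, 1, 3, 1) · λ_12 → (1, 2, 1, 1) · λ_13 → (3, 1, 0, 2) · λ_14 → (1, 1, 3, 1) · λ_15 → (1, 0, 1, 1) · λ_16 → (1, 2, 1, 1) · λ_17 → (3, 1, 0, 2) · λ_18 → (1, 0, 1, 1) · λ_19 → (1, 1, 3, 1) · λ_20 → (3, 1, 0, 2) · λ_21 → (1, 0, 1, 1) · λ_22 → (3, 0, 4, 0)

Grouping the 22 weights by Ā_7-representative: 5 linkage classes.

[[1, 4, 9, 22], [2, 3, 13, 17, 20], [5, 11, 14, 19], [6, 10, 12, 16], [7, 8, 15, 18, 21]]


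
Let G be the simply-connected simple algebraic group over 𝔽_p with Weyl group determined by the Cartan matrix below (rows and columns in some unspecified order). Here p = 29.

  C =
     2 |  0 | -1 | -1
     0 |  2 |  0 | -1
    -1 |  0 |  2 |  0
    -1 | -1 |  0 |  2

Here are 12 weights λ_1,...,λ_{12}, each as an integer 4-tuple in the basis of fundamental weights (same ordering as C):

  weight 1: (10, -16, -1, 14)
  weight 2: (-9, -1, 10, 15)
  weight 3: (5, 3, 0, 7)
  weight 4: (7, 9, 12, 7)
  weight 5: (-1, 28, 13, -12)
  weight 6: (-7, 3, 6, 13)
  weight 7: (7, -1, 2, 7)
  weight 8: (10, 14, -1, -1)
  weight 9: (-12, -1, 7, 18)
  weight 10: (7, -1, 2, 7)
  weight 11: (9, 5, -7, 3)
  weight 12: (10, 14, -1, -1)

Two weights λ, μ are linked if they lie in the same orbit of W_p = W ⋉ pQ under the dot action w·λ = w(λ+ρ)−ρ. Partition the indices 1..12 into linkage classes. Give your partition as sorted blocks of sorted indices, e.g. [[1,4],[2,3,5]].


C ↔ A_4 under row/col permutation; |W(A_4)| = 120.

Folding the 12 weights λ_j+ρ into Ā_29 (reps in the given 4-coord order):

    λ_1 → (11, 15, 0, 0)
    λ_2 → (8, 0, 3, 8)
    λ_3 → (6, 4, 1, 8)
    λ_4 → (8, 0, 3, 8)
    λ_5 → (11, 15, 0, 0)
    λ_6 → (6, 4, 1, 8)
    λ_7 → (8, 0, 3, 8)
    λ_8 → (11, 15, 0, 0)
    λ_9 → (8, 0, 3, 8)
    λ_10 → (8, 0, 3, 8)
    λ_11 → (4, 6, 6, 4)
    λ_12 → (11, 15, 0, 0)

Linkage partition of the 12 weights (4 classes, p=29):

[[1, 5, 8, 12], [2, 4, 7, 9, 10], [3, 6], [11]]


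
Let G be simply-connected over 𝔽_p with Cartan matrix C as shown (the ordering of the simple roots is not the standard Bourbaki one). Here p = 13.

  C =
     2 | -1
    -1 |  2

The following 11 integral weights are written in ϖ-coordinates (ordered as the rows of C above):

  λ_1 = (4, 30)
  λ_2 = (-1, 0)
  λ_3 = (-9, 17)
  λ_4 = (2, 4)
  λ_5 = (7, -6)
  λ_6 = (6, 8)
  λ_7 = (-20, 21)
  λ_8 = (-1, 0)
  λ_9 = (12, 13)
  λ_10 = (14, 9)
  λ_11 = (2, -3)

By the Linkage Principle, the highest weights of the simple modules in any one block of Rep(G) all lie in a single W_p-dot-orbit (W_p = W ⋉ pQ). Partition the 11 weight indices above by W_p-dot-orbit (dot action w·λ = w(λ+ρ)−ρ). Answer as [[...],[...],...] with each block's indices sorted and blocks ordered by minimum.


Root system A_2: the 2×2 matrix C matches after relabeling.

Ā_13 reps of the 11 weights (A_2, coords as presented):

    λ_1+ρ ↦ (3, 5)
    λ_2+ρ ↦ (0, 1)
    λ_3+ρ ↦ (3, 5)
    λ_4+ρ ↦ (3, 5)
    λ_5+ρ ↦ (3, 5)
    λ_6+ρ ↦ (4, 6)
    λ_7+ρ ↦ (4, 6)
    λ_8+ρ ↦ (0, 1)
    λ_9+ρ ↦ (0, 1)
    λ_10+ρ ↦ (1, 2)
    λ_11+ρ ↦ (1, 2)

4 distinct reps among the 11 weights ⇒ 4 W_13-linkage classes:

[[1, 3, 4, 5], [2, 8, 9], [6, 7], [10, 11]]


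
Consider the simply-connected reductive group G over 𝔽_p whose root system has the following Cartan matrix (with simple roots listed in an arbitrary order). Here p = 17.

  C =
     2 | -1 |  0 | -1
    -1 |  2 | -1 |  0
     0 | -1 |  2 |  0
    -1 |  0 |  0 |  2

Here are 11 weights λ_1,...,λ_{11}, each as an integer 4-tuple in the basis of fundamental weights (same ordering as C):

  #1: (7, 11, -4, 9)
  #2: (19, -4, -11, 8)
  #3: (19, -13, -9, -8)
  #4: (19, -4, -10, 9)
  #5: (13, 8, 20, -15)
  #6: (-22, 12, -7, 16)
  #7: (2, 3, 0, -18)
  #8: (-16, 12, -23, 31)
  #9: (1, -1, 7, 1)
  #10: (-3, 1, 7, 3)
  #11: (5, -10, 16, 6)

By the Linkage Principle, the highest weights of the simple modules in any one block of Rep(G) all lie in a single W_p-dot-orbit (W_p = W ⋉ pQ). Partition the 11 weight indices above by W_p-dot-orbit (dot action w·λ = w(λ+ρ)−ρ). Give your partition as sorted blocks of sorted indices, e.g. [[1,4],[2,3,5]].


C ↔ A_4 under row/col permutation; |W(A_4)| = 120.

Ā_17 reps of the 11 weights (A_4, coords as presented):

  λ_1+ρ ↦ (4, 1, 9, 3)
  λ_2+ρ ↦ (4, 1, 9, 3)
  λ_3+ρ ↦ (4, 1, 9, 3)
  λ_4+ρ ↦ (4, 1, 9, 3)
  λ_5+ρ ↦ (3, 6, 4, 0)
  λ_6+ρ ↦ (3, 6, 4, 0)
  λ_7+ρ ↦ (4, 1, 9, 3)
  λ_8+ρ ↦ (2, 0, 8, 2)
  λ_9+ρ ↦ (2, 0, 8, 2)
  λ_10+ρ ↦ (2, 0, 8, 2)
  λ_11+ρ ↦ (3, 6, 4, 0)

Linkage partition of the 11 weights (3 classes, p=17):

[[1, 2, 3, 4, 7], [5, 6, 11], [8, 9, 10]]


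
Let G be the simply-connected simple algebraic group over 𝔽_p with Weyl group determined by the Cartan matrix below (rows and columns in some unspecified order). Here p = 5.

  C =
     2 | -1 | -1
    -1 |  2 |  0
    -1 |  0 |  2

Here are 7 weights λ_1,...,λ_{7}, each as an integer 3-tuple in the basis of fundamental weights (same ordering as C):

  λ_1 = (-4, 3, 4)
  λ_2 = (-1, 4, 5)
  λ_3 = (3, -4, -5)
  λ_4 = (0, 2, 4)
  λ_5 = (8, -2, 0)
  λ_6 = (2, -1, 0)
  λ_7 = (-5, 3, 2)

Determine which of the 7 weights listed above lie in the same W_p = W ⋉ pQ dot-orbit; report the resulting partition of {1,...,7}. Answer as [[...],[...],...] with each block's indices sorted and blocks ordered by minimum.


Type A_3, rank 3, |W|=24; reorder rows/cols to standard.

Folding the 7 weights λ_j+ρ into Ā_5 (reps in the given 3-coord order):

  1: (3, 0, 1);  2: (0, 0, 1);  3: (3, 0, 1);  4: (0, 1, 1);  5: (0, 1, 1);  6: (3, 0, 1);  7: (3, 0, 1)

These 7 weights hit 3 W_5-dot-orbits; sizes (4, 1, 2):

[[1, 3, 6, 7], [2], [4, 5]]


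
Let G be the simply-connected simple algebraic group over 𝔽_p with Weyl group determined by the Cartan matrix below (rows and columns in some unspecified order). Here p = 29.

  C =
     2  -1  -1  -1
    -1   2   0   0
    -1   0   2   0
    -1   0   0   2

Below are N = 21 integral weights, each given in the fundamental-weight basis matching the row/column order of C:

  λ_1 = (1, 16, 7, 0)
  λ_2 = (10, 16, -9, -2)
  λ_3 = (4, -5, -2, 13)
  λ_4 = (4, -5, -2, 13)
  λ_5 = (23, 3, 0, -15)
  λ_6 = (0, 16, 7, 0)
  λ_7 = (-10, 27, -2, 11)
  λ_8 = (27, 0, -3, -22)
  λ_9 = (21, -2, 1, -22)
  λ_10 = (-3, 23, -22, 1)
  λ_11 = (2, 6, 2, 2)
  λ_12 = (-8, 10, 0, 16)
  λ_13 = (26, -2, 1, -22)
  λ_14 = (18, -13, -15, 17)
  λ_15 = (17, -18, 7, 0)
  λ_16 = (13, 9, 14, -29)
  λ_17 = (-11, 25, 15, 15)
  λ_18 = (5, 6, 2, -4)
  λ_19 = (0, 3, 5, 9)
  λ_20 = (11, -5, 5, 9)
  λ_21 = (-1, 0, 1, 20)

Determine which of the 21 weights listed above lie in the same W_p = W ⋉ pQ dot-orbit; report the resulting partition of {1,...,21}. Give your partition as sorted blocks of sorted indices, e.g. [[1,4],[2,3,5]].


C ↔ D_4 under row/col permutation; |W(D_4)| = 192.

Ā_29 reps of the 21 weights (D_4, coords as presented):

  λ_1 → (1, 17, 8, 1) · λ_2 → (1, 17, 8, 1) · λ_3 → (0, 4, 1, 14) · λ_4 → (0, 4, 1, 14) · λ_5 → (0, 4, 1, 14) · λ_6 → (1, 17, 8, 1) · λ_7 → (1, 17, 8, 1) · λ_8 → (0, 1, 2, 21) · λ_9 → (0, 1, 2, 21) · λ_10 → (0, 1, 2, 21) · λ_11 → (3, 7, 3, 3) · λ_12 → (1, 4, 6, 10) · λ_13 → (0, 1, 2, 21) · λ_14 → (1, 4, 6, 10) · λ_15 → (1, 17, 8, 1) · λ_16 → (0, 4, 1, 14) · λ_17 → (3, 7, 3, 3) · λ_18 → (3, 7, 3, 3) · λ_19 → (1, 4, 6, 10) · λ_20 → (1, 4, 6, 10) · λ_21 → (0, 1, 2, 21)

5 distinct reps among the 21 weights ⇒ 5 W_29-linkage classes:

[[1, 2, 6, 7, 15], [3, 4, 5, 16], [8, 9, 10, 13, 21], [11, 17, 18], [12, 14, 19, 20]]


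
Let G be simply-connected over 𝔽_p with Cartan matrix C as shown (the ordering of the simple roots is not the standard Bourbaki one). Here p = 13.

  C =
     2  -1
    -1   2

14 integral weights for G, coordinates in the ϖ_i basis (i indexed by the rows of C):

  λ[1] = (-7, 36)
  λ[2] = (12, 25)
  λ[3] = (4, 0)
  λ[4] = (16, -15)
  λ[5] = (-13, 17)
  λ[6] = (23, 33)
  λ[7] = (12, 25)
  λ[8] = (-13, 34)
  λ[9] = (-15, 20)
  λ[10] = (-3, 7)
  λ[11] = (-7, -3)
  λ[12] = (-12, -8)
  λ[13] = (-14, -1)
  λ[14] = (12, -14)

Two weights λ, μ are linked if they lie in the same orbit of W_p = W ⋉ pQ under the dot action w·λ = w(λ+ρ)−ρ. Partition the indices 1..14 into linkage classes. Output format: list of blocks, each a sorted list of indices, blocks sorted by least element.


Cartan matrix: type A_2 (|W|=6); un-permuting the 2 rows.

Alcove-folded reps (p=13, 14 weights, presented ϖ-order):

    [1] (2, 6)
    [2] (0, 13)
    [3] (5, 1)
    [4] (1, 9)
    [5] (7, 1)
    [6] (2, 6)
    [7] (0, 13)
    [8] (1, 9)
    [9] (5, 1)
    [10] (2, 6)
    [11] (2, 6)
    [12] (2, 6)
    [13] (0, 13)
    [14] (0, 13)

Partition of {1..14} into 5 W_13-dot-orbits:

[[1, 6, 10, 11, 12], [2, 7, 13, 14], [3, 9], [4, 8], [5]]


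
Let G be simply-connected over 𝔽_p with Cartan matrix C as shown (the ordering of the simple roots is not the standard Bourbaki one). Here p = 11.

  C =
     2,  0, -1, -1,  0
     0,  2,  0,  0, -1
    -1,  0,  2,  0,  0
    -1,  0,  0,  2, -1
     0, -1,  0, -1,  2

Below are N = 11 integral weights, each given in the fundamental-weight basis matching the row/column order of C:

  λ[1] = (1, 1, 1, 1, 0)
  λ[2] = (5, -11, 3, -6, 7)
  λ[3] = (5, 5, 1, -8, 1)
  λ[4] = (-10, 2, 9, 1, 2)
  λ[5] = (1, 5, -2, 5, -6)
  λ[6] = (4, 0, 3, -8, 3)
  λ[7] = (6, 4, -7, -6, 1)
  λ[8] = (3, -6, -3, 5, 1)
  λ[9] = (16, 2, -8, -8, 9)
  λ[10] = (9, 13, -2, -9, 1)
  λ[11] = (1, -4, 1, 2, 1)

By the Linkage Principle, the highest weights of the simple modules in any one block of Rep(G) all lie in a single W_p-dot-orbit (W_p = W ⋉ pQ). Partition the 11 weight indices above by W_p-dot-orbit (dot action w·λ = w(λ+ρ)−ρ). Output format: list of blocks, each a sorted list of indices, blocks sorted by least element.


A_5 Cartan matrix, 5 simple roots permuted; ρ=(1,1,1,1,1).

λ_j+ρ reflected into Ā_11 (⟨·,θ^∨⟩≤11); 5-tuples as given:

    [1] (2, 2, 2, 2, 1)
    [2] (1, 1, 1, 1, 5)
    [3] (1, 1, 1, 1, 5)
    [4] (2, 1, 1, 3, 3)
    [5] (1, 1, 1, 1, 5)
    [6] (2, 2, 2, 2, 1)
    [7] (2, 2, 2, 2, 1)
    [8] (2, 1, 1, 3, 3)
    [9] (1, 1, 1, 1, 5)
    [10] (2, 1, 1, 3, 3)
    [11] (2, 2, 2, 2, 1)

Grouping the 11 weights by Ā_11-representative: 3 linkage classes.

[[1, 6, 7, 11], [2, 3, 5, 9], [4, 8, 10]]


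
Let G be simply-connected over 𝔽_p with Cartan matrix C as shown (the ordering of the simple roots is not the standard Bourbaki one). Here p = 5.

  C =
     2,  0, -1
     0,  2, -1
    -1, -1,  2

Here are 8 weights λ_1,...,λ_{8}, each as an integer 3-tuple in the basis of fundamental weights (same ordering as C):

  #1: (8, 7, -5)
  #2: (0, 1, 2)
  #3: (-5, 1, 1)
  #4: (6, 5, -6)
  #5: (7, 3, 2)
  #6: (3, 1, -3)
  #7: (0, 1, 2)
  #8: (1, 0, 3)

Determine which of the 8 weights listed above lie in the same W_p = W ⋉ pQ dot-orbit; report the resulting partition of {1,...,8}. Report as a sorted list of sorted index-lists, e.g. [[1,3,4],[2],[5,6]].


Cartan matrix: type A_3 (|W|=24); un-permuting the 3 rows.

Folding the 8 weights λ_j+ρ into Ā_5 (reps in the given 3-coord order):

  1: (0, 1, 3) · 2: (0, 1, 3) · 3: (2, 0, 2) · 4: (1, 2, 2) · 5: (2, 0, 2) · 6: (2, 0, 2) · 7: (0, 1, 3) · 8: (0, 1, 3)

Grouping the 8 weights by Ā_5-representative: 3 linkage classes.

[[1, 2, 7, 8], [3, 5, 6], [4]]


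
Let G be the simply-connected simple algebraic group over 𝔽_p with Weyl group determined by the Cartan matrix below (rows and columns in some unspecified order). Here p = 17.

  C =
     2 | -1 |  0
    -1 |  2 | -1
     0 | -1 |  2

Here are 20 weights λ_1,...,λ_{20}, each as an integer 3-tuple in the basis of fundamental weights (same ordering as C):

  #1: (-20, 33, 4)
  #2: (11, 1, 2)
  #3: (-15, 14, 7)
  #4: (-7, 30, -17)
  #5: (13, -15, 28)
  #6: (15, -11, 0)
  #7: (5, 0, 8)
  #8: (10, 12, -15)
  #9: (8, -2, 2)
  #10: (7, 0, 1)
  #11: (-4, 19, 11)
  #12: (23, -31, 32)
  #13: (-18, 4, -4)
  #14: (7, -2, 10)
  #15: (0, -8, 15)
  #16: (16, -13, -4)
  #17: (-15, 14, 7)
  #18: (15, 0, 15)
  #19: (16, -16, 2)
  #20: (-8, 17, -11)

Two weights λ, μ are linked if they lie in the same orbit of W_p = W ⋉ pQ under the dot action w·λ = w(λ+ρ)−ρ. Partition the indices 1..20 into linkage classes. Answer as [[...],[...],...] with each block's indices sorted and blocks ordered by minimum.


Cartan matrix: type A_3 (|W|=24); un-permuting the 3 rows.

λ_j+ρ reflected into Ā_17 (⟨·,θ^∨⟩≤17); 3-tuples as given:

  1: (2, 3, 12) · 2: (12, 2, 3) · 3: (8, 1, 2) · 4: (8, 1, 2) · 5: (12, 2, 3) · 6: (6, 1, 9) · 7: (6, 1, 9) · 8: (3, 1, 6) · 9: (8, 1, 2) · 10: (8, 1, 2) · 11: (12, 2, 3) · 12: (3, 1, 6) · 13: (2, 3, 12) · 14: (6, 1, 9) · 15: (6, 1, 9) · 16: (2, 3, 12) · 17: (8, 1, 2) · 18: (0, 1, 0) · 19: (2, 3, 12) · 20: (6, 1, 9)

Grouping the 20 weights by Ā_17-representative: 6 linkage classes.

[[1, 13, 16, 19], [2, 5, 11], [3, 4, 9, 10, 17], [6, 7, 14, 15, 20], [8, 12], [18]]


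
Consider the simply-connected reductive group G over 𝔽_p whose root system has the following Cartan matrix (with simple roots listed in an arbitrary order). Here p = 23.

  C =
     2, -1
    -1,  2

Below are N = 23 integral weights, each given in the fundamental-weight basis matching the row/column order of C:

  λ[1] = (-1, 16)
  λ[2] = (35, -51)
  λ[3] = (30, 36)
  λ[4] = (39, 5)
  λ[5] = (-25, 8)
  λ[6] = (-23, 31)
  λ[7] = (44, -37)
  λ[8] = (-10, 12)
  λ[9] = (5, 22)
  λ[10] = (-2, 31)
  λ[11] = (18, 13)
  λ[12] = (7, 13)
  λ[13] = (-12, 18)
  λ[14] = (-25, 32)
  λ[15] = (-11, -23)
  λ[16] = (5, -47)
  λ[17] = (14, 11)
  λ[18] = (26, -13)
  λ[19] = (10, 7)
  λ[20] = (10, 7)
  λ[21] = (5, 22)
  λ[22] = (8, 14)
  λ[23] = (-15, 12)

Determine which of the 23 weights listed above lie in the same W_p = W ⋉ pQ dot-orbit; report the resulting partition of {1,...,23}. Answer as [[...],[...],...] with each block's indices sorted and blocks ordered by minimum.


Dynkin diagram of C (from the 2 off-diagonal −1 entries): A_2.

λ_j+ρ reflected into Ā_23 (⟨·,θ^∨⟩≤23); 2-tuples as given:

  λ_1+ρ ↦ (0, 17)
  λ_2+ρ ↦ (9, 4)
  λ_3+ρ ↦ (8, 14)
  λ_4+ρ ↦ (0, 17)
  λ_5+ρ ↦ (8, 14)
  λ_6+ρ ↦ (13, 1)
  λ_7+ρ ↦ (13, 1)
  λ_8+ρ ↦ (9, 4)
  λ_9+ρ ↦ (0, 17)
  λ_10+ρ ↦ (8, 14)
  λ_11+ρ ↦ (9, 4)
  λ_12+ρ ↦ (8, 14)
  λ_13+ρ ↦ (11, 8)
  λ_14+ρ ↦ (13, 1)
  λ_15+ρ ↦ (13, 1)
  λ_16+ρ ↦ (0, 17)
  λ_17+ρ ↦ (11, 8)
  λ_18+ρ ↦ (11, 8)
  λ_19+ρ ↦ (11, 8)
  λ_20+ρ ↦ (11, 8)
  λ_21+ρ ↦ (0, 17)
  λ_22+ρ ↦ (8, 14)
  λ_23+ρ ↦ (13, 1)

The 23 indices split into 5 linkage classes (same alcove rep ⇔ same W_23-dot-orbit):

[[1, 4, 9, 16, 21], [2, 8, 11], [3, 5, 10, 12, 22], [6, 7, 14, 15, 23], [13, 17, 18, 19, 20]]


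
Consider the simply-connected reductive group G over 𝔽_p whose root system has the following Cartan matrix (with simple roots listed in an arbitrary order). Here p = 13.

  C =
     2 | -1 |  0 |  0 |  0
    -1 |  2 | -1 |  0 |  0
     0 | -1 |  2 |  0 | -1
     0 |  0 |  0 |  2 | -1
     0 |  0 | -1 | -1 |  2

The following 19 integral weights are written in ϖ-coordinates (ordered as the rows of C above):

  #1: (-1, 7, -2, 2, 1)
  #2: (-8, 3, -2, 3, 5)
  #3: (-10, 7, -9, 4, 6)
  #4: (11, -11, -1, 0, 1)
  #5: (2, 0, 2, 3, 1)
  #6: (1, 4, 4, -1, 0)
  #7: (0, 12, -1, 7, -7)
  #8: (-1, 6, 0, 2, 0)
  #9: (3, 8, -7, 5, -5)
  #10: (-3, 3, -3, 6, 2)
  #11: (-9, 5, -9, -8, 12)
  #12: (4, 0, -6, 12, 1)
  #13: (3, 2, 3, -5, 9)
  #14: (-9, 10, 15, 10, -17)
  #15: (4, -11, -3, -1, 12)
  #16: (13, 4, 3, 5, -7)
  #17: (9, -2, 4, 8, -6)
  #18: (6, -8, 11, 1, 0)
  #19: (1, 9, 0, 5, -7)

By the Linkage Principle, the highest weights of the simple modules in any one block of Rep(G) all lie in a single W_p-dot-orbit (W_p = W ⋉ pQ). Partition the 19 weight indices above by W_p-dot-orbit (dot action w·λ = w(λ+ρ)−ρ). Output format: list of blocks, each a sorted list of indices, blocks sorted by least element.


Dynkin diagram of C (from the 8 off-diagonal −1 entries): A_5.

Each λ_j+ρ reduced to Ā_13; 5-tuples below use C's row order:

  [1] (0, 7, 1, 3, 1)
  [2] (3, 1, 3, 4, 2)
  [3] (0, 7, 1, 3, 1)
  [4] (2, 0, 2, 7, 1)
  [5] (3, 1, 3, 4, 2)
  [6] (2, 5, 5, 0, 1)
  [7] (2, 5, 5, 0, 1)
  [8] (0, 7, 1, 3, 1)
  [9] (3, 1, 3, 4, 2)
  [10] (2, 0, 2, 7, 1)
  [11] (2, 4, 2, 3, 2)
  [12] (2, 0, 2, 7, 1)
  [13] (3, 1, 3, 4, 2)
  [14] (2, 0, 2, 7, 1)
  [15] (2, 5, 5, 0, 1)
  [16] (3, 1, 3, 4, 2)
  [17] (4, 0, 1, 1, 3)
  [18] (2, 5, 5, 0, 1)
  [19] (2, 5, 5, 0, 1)

6 distinct reps among the 19 weights ⇒ 6 W_13-linkage classes:

[[1, 3, 8], [2, 5, 9, 13, 16], [4, 10, 12, 14], [6, 7, 15, 18, 19], [11], [17]]


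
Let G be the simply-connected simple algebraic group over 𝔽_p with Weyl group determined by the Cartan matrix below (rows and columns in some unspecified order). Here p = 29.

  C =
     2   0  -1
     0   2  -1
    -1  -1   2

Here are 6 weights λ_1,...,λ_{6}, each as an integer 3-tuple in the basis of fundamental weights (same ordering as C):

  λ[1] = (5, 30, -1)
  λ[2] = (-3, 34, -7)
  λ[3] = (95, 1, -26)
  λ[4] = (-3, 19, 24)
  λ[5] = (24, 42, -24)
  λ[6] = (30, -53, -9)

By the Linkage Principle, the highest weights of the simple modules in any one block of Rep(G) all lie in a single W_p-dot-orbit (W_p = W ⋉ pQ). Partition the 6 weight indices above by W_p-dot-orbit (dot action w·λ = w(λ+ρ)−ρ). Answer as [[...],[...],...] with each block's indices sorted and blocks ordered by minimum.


Cartan matrix: type A_3 (|W|=24); un-permuting the 3 rows.

Alcove-folded reps (p=29, 6 weights, presented ϖ-order):

  1: (0, 21, 2) · 2: (0, 21, 2) · 3: (14, 4, 9) · 4: (14, 4, 9) · 5: (14, 4, 9) · 6: (0, 21, 2)

These 6 weights hit 2 W_29-dot-orbits; sizes (3, 3):

[[1, 2, 6], [3, 4, 5]]


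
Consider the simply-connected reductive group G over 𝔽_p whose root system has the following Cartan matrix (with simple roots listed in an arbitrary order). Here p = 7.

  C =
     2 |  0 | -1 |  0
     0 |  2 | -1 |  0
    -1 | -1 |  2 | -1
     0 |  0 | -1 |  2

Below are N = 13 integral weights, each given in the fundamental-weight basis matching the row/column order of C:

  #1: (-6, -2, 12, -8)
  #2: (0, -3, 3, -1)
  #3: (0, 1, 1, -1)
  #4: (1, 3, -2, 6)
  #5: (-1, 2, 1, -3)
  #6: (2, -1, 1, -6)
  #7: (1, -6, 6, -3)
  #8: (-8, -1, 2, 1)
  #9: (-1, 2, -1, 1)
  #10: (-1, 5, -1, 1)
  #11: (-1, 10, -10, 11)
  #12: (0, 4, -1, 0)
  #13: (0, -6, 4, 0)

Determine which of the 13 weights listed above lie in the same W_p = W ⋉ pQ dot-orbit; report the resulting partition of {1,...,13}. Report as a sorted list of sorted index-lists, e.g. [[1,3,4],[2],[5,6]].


Dynkin diagram of C (from the 6 off-diagonal −1 entries): D_4.

λ_j+ρ reflected into Ā_7 (⟨·,θ^∨⟩≤7); 4-tuples as given:

  [1] (1, 5, 0, 1);  [2] (1, 2, 2, 0);  [3] (1, 2, 2, 0);  [4] (3, 1, 0, 2);  [5] (0, 3, 0, 2);  [6] (0, 3, 0, 2);  [7] (0, 3, 2, 0);  [8] (1, 2, 2, 0);  [9] (0, 3, 0, 2);  [10] (1, 5, 0, 1);  [11] (0, 3, 0, 2);  [12] (1, 5, 0, 1);  [13] (1, 5, 0, 1)

Grouping the 13 weights by Ā_7-representative: 5 linkage classes.

[[1, 10, 12, 13], [2, 3, 8], [4], [5, 6, 9, 11], [7]]


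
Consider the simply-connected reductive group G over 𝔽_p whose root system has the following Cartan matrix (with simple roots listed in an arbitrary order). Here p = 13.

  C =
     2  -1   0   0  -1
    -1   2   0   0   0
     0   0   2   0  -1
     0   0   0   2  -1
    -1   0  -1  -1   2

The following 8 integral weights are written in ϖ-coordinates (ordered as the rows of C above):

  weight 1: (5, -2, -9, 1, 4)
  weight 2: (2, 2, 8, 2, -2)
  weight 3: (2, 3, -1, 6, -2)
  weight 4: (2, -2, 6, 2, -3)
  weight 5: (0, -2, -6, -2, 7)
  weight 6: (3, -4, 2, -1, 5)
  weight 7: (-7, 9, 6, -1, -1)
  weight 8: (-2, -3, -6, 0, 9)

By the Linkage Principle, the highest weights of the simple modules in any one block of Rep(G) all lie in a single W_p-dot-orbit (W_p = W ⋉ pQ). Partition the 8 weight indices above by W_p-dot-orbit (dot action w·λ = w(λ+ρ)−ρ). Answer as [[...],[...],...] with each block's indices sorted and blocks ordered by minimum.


C ↔ D_5 under row/col permutation; |W(D_5)| = 1920.

W_13-reps of the 8 weights in Ā_13 (same 5-coord order as C):

  λ_1 → (0, 1, 5, 1, 2);  λ_2 → (0, 1, 5, 1, 2);  λ_3 → (0, 4, 1, 6, 0);  λ_4 → (0, 1, 5, 1, 2);  λ_5 → (0, 1, 5, 1, 2);  λ_6 → (3, 3, 3, 0, 0);  λ_7 → (0, 4, 1, 6, 0);  λ_8 → (0, 1, 5, 1, 2)

3 distinct reps among the 8 weights ⇒ 3 W_13-linkage classes:

[[1, 2, 4, 5, 8], [3, 7], [6]]


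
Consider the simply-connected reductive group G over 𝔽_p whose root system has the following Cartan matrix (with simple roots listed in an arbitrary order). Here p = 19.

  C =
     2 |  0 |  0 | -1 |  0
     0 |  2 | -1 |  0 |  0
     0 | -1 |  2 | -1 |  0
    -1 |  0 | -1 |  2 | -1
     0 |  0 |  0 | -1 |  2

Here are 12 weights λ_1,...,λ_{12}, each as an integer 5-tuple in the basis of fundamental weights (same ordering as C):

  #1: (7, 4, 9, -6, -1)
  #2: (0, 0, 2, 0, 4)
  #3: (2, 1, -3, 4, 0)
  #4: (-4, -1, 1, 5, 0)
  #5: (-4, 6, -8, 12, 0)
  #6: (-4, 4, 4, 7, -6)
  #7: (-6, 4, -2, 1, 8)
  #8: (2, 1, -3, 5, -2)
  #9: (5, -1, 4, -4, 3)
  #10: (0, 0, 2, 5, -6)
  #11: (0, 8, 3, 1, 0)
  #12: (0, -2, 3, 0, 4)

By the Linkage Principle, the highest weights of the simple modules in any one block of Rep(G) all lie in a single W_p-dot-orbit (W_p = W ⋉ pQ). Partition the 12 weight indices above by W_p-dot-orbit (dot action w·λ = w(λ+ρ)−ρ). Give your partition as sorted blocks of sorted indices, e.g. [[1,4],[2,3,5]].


Cartan matrix: type D_5 (|W|=1920); un-permuting the 5 rows.

Each λ_j+ρ reduced to Ā_19; 5-tuples below use C's row order:

  λ_1+ρ ↦ (3, 5, 1, 0, 5);  λ_2+ρ ↦ (1, 1, 3, 1, 5);  λ_3+ρ ↦ (3, 0, 2, 3, 1);  λ_4+ρ ↦ (3, 0, 2, 3, 1);  λ_5+ρ ↦ (3, 0, 2, 3, 1);  λ_6+ρ ↦ (3, 5, 1, 0, 5);  λ_7+ρ ↦ (1, 1, 3, 1, 5);  λ_8+ρ ↦ (3, 0, 2, 3, 1);  λ_9+ρ ↦ (3, 0, 2, 3, 1);  λ_10+ρ ↦ (1, 1, 3, 1, 5);  λ_11+ρ ↦ (1, 9, 0, 2, 1);  λ_12+ρ ↦ (1, 1, 3, 1, 5)

4 distinct reps among the 12 weights ⇒ 4 W_19-linkage classes:

[[1, 6], [2, 7, 10, 12], [3, 4, 5, 8, 9], [11]]


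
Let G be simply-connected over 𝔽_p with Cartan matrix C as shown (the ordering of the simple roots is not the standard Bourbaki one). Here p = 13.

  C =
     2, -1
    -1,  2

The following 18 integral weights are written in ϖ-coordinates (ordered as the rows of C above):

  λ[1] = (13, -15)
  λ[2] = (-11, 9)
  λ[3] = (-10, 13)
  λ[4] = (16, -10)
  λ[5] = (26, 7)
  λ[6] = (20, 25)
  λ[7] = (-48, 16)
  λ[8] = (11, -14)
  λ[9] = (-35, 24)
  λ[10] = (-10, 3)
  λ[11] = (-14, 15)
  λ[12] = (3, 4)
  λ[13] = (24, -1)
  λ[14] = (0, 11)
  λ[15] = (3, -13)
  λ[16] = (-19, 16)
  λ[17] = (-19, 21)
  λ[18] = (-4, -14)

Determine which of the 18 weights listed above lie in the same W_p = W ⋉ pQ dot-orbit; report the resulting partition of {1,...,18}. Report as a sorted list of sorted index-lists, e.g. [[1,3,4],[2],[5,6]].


Cartan matrix: type A_2 (|W|=6); un-permuting the 2 rows.

Each λ_j+ρ reduced to Ā_13; 2-tuples below use C's row order:

  λ_1 → (1, 12)
  λ_2 → (10, 0)
  λ_3 → (8, 4)
  λ_4 → (4, 5)
  λ_5 → (8, 4)
  λ_6 → (0, 5)
  λ_7 → (4, 5)
  λ_8 → (1, 12)
  λ_9 → (8, 4)
  λ_10 → (4, 5)
  λ_11 → (10, 0)
  λ_12 → (4, 5)
  λ_13 → (1, 12)
  λ_14 → (1, 12)
  λ_15 → (8, 4)
  λ_16 → (8, 4)
  λ_17 → (4, 5)
  λ_18 → (10, 0)

These 18 weights hit 5 W_13-dot-orbits; sizes (4, 3, 5, 5, 1):

[[1, 8, 13, 14], [2, 11, 18], [3, 5, 9, 15, 16], [4, 7, 10, 12, 17], [6]]


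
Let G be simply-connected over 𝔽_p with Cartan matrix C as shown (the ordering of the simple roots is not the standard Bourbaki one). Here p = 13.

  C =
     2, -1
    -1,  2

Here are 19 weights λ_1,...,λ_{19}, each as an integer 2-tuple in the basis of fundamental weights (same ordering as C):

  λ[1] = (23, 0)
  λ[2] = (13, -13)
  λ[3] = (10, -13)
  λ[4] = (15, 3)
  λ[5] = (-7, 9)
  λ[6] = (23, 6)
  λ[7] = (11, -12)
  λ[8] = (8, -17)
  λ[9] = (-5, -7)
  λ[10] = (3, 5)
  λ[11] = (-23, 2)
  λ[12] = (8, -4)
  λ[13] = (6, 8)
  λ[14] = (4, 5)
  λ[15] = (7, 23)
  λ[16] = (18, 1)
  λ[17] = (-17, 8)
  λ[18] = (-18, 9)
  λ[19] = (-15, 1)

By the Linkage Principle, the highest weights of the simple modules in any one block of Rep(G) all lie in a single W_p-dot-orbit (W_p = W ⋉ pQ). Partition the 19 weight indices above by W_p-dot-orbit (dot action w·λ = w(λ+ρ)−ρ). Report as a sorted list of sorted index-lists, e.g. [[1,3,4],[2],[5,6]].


Dynkin diagram of C (from the 2 off-diagonal −1 entries): A_2.

Alcove-folded reps (p=13, 19 weights, presented ϖ-order):

  [1] (1, 11) · [2] (1, 11) · [3] (1, 11) · [4] (6, 3) · [5] (6, 4) · [6] (5, 6) · [7] (1, 11) · [8] (4, 6) · [9] (6, 4) · [10] (4, 6) · [11] (6, 4) · [12] (6, 3) · [13] (4, 6) · [14] (5, 6) · [15] (5, 6) · [16] (5, 6) · [17] (6, 4) · [18] (6, 3) · [19] (1, 11)

Partition of {1..19} into 5 W_13-dot-orbits:

[[1, 2, 3, 7, 19], [4, 12, 18], [5, 9, 11, 17], [6, 14, 15, 16], [8, 10, 13]]


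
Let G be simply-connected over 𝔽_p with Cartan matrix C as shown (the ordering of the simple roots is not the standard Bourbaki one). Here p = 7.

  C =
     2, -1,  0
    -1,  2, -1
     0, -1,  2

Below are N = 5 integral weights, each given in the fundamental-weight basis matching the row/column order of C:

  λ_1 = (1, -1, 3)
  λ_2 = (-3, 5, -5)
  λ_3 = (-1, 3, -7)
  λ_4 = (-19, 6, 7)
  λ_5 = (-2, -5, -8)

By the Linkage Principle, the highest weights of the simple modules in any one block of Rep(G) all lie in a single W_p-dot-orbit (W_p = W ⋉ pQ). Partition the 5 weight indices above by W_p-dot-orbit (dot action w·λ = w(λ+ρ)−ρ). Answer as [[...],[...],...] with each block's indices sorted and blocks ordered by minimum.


Root system A_3: the 3×3 matrix C matches after relabeling.

λ_j+ρ reflected into Ā_7 (⟨·,θ^∨⟩≤7); 3-tuples as given:

  [1] (2, 0, 4)
  [2] (2, 0, 4)
  [3] (2, 0, 4)
  [4] (1, 3, 3)
  [5] (2, 0, 4)

Linkage partition of the 5 weights (2 classes, p=7):

[[1, 2, 3, 5], [4]]
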